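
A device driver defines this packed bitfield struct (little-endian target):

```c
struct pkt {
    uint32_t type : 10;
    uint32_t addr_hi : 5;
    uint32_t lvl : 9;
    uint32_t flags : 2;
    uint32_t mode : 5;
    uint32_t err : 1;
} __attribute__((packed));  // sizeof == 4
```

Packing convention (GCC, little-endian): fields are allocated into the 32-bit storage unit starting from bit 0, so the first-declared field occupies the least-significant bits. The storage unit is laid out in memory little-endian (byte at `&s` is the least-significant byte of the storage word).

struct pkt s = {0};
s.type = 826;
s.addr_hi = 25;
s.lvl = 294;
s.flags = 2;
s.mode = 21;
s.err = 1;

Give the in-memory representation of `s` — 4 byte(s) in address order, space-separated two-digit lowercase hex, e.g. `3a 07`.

3a 67 93 d6

[0+:10] type=826 & 0x3ff = 0x33a; word=0x0000033a
[10+:5] addr_hi=25 & 0x1f = 0x19; word=0x0000673a
[15+:9] lvl=294 & 0x1ff = 0x126; word=0x0093673a
[24+:2] flags=2 & 0x3 = 0x2; word=0x0293673a
[26+:5] mode=21 & 0x1f = 0x15; word=0x5693673a
[31+:1] err=1 & 0x1 = 0x1; word=0xd693673a
word = 0xd693673a → little-endian bytes:
  [0]=0x3a  [1]=0x67  [2]=0x93  [3]=0xd6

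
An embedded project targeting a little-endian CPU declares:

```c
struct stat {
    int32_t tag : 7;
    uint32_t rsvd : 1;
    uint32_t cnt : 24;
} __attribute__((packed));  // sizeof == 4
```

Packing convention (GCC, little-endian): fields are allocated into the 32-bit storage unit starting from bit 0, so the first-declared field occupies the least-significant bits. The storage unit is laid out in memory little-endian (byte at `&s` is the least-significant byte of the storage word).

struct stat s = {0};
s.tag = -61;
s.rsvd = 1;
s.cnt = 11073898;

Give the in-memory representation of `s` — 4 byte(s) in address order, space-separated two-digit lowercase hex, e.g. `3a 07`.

[0+:7] tag=-61 & 0x7f = 0x43; word=0x00000043
[7+:1] rsvd=1 & 0x1 = 0x1; word=0x000000c3
[8+:24] cnt=11073898 & 0xffffff = 0xa8f96a; word=0xa8f96ac3
word = 0xa8f96ac3 → little-endian bytes:
  [0]=0xc3  [1]=0x6a  [2]=0xf9  [3]=0xa8

c3 6a f9 a8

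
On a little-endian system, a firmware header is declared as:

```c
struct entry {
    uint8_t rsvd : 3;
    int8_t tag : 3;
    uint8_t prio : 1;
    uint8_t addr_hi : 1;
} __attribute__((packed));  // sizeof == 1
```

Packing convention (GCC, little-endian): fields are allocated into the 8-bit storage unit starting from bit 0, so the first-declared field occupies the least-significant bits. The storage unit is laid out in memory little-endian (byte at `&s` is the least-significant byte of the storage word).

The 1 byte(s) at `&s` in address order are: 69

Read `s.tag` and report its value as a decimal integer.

-3

[0]=0x69 (little-endian) → word 0x69
rsvd:3 @ bit 0 → (0x69>>0)&0x7 = 0x1
tag:3 @ bit 3 → (0x69>>3)&0x7 = 0x5  ←
prio:1 @ bit 6 → (0x69>>6)&0x1 = 0x1
addr_hi:1 @ bit 7 → (0x69>>7)&0x1 = 0x0
tag signed 3b, MSB=1: 5 - 8 = -3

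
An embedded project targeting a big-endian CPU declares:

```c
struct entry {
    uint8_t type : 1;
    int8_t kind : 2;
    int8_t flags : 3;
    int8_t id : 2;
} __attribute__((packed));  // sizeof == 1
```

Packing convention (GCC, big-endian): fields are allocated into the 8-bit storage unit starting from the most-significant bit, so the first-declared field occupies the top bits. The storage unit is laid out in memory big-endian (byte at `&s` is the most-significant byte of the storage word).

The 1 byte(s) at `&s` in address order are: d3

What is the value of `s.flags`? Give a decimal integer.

-4

[0]=0xd3 (big-endian) → word 0xd3
type:1 @ bit 7 → (0xd3>>7)&0x1 = 0x1
kind:2 @ bit 5 → (0xd3>>5)&0x3 = 0x2
flags:3 @ bit 2 → (0xd3>>2)&0x7 = 0x4  ←
id:2 @ bit 0 → (0xd3>>0)&0x3 = 0x3
flags signed 3b, MSB=1: 4 - 8 = -4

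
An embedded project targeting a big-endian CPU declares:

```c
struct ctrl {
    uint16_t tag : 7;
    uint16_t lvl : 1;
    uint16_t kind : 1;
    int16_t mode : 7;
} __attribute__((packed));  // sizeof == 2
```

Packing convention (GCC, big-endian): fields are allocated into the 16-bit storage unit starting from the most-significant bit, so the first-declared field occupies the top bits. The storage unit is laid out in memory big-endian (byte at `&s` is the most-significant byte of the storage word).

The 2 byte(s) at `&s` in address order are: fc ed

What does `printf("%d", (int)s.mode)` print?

[0]=0xfc [1]=0xed (big-endian) → word 0xfced
tag:7 @ bit 9 → (0xfced>>9)&0x7f = 0x7e
lvl:1 @ bit 8 → (0xfced>>8)&0x1 = 0x0
kind:1 @ bit 7 → (0xfced>>7)&0x1 = 0x1
mode:7 @ bit 0 → (0xfced>>0)&0x7f = 0x6d  ←
mode signed 7b, MSB=1: 109 - 128 = -19

-19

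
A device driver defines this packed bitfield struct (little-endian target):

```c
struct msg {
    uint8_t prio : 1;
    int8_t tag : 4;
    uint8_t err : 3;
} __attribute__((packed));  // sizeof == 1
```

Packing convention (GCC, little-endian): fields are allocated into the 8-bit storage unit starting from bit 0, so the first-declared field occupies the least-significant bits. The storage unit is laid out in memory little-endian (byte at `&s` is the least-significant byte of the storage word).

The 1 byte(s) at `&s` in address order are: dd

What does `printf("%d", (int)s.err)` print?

[0]=0xdd (little-endian) → word 0xdd
prio:1 @ bit 0 → (0xdd>>0)&0x1 = 0x1
tag:4 @ bit 1 → (0xdd>>1)&0xf = 0xe
err:3 @ bit 5 → (0xdd>>5)&0x7 = 0x6  ←

6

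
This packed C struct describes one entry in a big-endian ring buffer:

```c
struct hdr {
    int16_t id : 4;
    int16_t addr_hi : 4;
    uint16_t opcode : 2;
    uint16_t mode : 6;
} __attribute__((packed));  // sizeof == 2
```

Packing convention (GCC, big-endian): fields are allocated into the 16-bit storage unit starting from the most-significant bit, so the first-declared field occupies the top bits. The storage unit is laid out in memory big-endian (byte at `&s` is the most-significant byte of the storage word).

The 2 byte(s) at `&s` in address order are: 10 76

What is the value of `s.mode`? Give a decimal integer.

[0]=0x10 [1]=0x76 (big-endian) → word 0x1076
id [12+:4] = (word>>12) & 0xf = 1
addr_hi [8+:4] = (word>>8) & 0xf = 0
opcode [6+:2] = (word>>6) & 0x3 = 1
mode [0+:6] = (word>>0) & 0x3f = 54  ←

54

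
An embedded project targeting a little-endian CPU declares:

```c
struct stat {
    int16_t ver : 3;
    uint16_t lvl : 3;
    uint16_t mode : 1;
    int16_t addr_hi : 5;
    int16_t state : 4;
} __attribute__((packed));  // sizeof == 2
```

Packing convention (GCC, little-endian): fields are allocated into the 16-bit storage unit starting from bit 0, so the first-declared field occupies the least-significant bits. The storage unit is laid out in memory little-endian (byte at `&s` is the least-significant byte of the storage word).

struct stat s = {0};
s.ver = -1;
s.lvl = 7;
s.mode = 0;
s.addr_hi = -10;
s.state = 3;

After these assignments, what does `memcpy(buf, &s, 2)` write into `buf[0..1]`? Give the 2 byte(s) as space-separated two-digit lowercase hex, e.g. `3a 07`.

3f 3b

ver:3 = -1 → 0x7 << 0 → word 0x0007
lvl:3 = 7 → 0x7 << 3 → word 0x003f
mode:1 = 0 → 0x0 << 6 → word 0x003f
addr_hi:5 = -10 → 0x16 << 7 → word 0x0b3f
state:4 = 3 → 0x3 << 12 → word 0x3b3f
word = 0x3b3f → little-endian bytes:
  [0]=0x3f  [1]=0x3b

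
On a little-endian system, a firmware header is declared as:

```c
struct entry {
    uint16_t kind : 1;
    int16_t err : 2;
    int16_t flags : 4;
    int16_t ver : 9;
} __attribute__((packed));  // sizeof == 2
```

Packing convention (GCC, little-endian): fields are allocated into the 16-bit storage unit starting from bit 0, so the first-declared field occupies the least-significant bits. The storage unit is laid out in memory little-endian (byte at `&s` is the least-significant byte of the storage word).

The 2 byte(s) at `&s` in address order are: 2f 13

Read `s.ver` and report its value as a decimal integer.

[0]=0x2f [1]=0x13 (little-endian) → word 0x132f
kind:1 @ bit 0 → (0x132f>>0)&0x1 = 0x1
err:2 @ bit 1 → (0x132f>>1)&0x3 = 0x3
flags:4 @ bit 3 → (0x132f>>3)&0xf = 0x5
ver:9 @ bit 7 → (0x132f>>7)&0x1ff = 0x26  ←
ver signed 9b, MSB=0: value = 38

38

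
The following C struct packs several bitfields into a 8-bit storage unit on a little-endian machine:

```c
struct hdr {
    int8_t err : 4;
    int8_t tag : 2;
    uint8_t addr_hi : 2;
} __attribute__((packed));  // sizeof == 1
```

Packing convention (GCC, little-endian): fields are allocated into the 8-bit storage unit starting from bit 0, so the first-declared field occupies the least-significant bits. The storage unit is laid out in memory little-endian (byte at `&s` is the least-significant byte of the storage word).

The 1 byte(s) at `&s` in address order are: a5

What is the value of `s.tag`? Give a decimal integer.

-2

[0]=0xa5 (little-endian) → word 0xa5
err:4 @ bit 0 → (0xa5>>0)&0xf = 0x5
tag:2 @ bit 4 → (0xa5>>4)&0x3 = 0x2  ←
addr_hi:2 @ bit 6 → (0xa5>>6)&0x3 = 0x2
tag signed 2b, MSB=1: 2 - 4 = -2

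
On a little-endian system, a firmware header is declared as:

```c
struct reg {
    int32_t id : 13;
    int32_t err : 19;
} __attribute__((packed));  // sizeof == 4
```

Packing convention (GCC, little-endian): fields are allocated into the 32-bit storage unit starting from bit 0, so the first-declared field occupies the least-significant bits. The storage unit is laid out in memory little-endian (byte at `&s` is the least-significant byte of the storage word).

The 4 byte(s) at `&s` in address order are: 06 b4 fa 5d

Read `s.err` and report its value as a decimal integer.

[0]=0x06 [1]=0xb4 [2]=0xfa [3]=0x5d (little-endian) → word 0x5dfab406
id:13 @ bit 0 → (0x5dfab406>>0)&0x1fff = 0x1406
err:19 @ bit 13 → (0x5dfab406>>13)&0x7ffff = 0x2efd5  ←
err signed 19b, MSB=0: value = 192469

192469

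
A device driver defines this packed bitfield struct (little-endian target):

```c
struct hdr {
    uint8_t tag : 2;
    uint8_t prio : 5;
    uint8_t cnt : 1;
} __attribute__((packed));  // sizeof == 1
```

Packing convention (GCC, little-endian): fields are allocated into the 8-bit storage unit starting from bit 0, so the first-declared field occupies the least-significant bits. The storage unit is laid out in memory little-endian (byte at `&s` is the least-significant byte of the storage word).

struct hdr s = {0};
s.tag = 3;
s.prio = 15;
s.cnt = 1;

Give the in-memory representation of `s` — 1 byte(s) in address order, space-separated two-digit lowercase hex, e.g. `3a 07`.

bf

[0+:2] tag=3 & 0x3 = 0x3; word=0x03
[2+:5] prio=15 & 0x1f = 0xf; word=0x3f
[7+:1] cnt=1 & 0x1 = 0x1; word=0xbf
word = 0xbf → little-endian bytes:
  [0]=0xbf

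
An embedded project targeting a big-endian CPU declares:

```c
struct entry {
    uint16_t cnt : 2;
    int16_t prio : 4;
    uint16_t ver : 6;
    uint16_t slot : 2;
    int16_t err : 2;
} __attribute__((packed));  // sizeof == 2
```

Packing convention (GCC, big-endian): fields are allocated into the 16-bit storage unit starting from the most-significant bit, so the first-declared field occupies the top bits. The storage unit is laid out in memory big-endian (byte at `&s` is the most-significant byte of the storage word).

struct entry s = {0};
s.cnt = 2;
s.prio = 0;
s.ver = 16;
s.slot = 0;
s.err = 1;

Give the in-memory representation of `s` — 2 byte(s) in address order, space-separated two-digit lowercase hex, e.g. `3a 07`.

cnt (2b) val=2 bits=0x2 at bit 14: 0x8000
prio (4b) val=0 bits=0x0 at bit 10: 0x8000
ver (6b) val=16 bits=0x10 at bit 4: 0x8100
slot (2b) val=0 bits=0x0 at bit 2: 0x8100
err (2b) val=1 bits=0x1 at bit 0: 0x8101
word = 0x8101 → big-endian bytes:
  [0]=0x81  [1]=0x01

81 01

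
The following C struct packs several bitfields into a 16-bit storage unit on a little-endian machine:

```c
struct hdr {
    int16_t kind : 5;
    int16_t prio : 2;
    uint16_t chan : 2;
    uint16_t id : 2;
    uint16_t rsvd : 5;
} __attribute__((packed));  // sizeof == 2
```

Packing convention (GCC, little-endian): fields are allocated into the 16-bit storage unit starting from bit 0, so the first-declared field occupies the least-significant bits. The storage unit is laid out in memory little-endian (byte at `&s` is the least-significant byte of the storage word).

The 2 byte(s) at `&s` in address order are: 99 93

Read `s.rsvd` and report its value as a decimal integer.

18

[0]=0x99 [1]=0x93 (little-endian) → word 0x9399
kind [0+:5] = (word>>0) & 0x1f = 25
prio [5+:2] = (word>>5) & 0x3 = 0
chan [7+:2] = (word>>7) & 0x3 = 3
id [9+:2] = (word>>9) & 0x3 = 1
rsvd [11+:5] = (word>>11) & 0x1f = 18  ←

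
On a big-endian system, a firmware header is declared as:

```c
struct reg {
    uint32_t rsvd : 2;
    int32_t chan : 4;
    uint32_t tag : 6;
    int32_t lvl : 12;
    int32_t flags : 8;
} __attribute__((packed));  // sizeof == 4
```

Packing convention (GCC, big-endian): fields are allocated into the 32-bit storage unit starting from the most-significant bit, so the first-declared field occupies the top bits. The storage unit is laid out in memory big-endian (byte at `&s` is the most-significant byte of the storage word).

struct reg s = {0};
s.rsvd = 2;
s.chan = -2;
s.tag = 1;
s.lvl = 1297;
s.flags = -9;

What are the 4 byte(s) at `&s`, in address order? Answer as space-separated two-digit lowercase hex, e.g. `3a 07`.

rsvd:2 = 2 → 0x2 << 30 → word 0x80000000
chan:4 = -2 → 0xe << 26 → word 0xb8000000
tag:6 = 1 → 0x1 << 20 → word 0xb8100000
lvl:12 = 1297 → 0x511 << 8 → word 0xb8151100
flags:8 = -9 → 0xf7 << 0 → word 0xb81511f7
word = 0xb81511f7 → big-endian bytes:
  [0]=0xb8  [1]=0x15  [2]=0x11  [3]=0xf7

b8 15 11 f7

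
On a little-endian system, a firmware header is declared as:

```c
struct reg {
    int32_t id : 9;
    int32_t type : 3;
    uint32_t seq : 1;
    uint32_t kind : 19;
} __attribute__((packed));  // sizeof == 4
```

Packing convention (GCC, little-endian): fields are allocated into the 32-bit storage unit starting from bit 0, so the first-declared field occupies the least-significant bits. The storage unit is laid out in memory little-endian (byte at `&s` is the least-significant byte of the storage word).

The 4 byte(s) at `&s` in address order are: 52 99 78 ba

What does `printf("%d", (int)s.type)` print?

[0]=0x52 [1]=0x99 [2]=0x78 [3]=0xba (little-endian) → word 0xba789952
id [0+:9] = (word>>0) & 0x1ff = 338
type [9+:3] = (word>>9) & 0x7 = 4  ←
seq [12+:1] = (word>>12) & 0x1 = 1
kind [13+:19] = (word>>13) & 0x7ffff = 381892
type signed 3b, MSB=1: 4 - 8 = -4

-4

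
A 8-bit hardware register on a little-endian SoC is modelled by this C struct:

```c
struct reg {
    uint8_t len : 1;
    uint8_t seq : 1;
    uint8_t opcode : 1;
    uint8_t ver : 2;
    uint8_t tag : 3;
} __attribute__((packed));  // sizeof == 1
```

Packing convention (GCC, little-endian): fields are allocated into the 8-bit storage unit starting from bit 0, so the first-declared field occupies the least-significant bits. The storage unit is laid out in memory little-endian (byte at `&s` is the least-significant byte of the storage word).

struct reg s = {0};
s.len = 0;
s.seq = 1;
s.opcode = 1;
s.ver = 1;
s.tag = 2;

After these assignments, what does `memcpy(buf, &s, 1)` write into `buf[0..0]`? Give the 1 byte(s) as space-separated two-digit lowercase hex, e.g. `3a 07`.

len (1b) val=0 bits=0x0 at bit 0: 0x00
seq (1b) val=1 bits=0x1 at bit 1: 0x02
opcode (1b) val=1 bits=0x1 at bit 2: 0x06
ver (2b) val=1 bits=0x1 at bit 3: 0x0e
tag (3b) val=2 bits=0x2 at bit 5: 0x4e
word = 0x4e → little-endian bytes:
  [0]=0x4e

4e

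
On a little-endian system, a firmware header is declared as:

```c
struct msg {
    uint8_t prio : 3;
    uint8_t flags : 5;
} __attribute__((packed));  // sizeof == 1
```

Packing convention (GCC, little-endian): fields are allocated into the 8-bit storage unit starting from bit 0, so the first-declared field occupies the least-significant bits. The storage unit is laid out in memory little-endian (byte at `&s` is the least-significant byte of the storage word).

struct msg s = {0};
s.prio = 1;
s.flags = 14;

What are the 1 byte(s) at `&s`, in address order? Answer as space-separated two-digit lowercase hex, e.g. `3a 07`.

prio (3b) val=1 bits=0x1 at bit 0: 0x01
flags (5b) val=14 bits=0xe at bit 3: 0x71
word = 0x71 → little-endian bytes:
  [0]=0x71

71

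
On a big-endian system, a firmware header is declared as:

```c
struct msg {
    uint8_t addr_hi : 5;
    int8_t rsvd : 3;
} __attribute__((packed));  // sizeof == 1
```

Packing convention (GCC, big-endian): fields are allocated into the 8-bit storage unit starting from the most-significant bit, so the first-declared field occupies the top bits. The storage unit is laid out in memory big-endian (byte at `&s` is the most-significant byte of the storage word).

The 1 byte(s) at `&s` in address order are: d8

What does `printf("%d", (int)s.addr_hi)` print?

27

[0]=0xd8 (big-endian) → word 0xd8
addr_hi [3+:5] = (word>>3) & 0x1f = 27  ←
rsvd [0+:3] = (word>>0) & 0x7 = 0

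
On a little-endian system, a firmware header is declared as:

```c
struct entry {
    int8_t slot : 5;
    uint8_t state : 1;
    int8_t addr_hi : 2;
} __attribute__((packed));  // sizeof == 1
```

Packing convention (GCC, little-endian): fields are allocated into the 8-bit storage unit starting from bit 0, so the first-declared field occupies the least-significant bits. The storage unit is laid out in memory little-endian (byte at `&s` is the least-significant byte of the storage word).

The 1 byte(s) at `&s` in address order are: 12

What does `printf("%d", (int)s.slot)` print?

-14

[0]=0x12 (little-endian) → word 0x12
slot [0+:5] = (word>>0) & 0x1f = 18  ←
state [5+:1] = (word>>5) & 0x1 = 0
addr_hi [6+:2] = (word>>6) & 0x3 = 0
slot signed 5b, MSB=1: 18 - 32 = -14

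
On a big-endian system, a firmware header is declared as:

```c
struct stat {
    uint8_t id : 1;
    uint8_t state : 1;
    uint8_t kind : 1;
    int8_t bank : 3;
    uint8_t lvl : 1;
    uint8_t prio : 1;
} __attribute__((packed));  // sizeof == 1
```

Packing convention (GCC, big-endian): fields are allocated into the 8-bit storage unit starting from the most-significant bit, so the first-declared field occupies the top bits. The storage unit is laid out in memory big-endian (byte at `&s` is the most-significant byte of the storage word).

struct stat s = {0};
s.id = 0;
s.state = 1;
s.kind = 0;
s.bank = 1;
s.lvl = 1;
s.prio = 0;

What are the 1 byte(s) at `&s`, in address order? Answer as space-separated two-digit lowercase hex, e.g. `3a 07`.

46

[7+:1] id=0 & 0x1 = 0x0; word=0x00
[6+:1] state=1 & 0x1 = 0x1; word=0x40
[5+:1] kind=0 & 0x1 = 0x0; word=0x40
[2+:3] bank=1 & 0x7 = 0x1; word=0x44
[1+:1] lvl=1 & 0x1 = 0x1; word=0x46
[0+:1] prio=0 & 0x1 = 0x0; word=0x46
word = 0x46 → big-endian bytes:
  [0]=0x46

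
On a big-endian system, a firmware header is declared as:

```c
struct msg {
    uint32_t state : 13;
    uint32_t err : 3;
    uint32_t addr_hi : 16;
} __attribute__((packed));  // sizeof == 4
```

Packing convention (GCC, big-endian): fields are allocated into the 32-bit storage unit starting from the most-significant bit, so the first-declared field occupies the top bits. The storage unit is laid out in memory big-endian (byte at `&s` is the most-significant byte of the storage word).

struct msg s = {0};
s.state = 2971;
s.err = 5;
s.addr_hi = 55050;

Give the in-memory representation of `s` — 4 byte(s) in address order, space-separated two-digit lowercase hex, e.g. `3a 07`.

state:13 = 2971 → 0xb9b << 19 → word 0x5cd80000
err:3 = 5 → 0x5 << 16 → word 0x5cdd0000
addr_hi:16 = 55050 → 0xd70a << 0 → word 0x5cddd70a
word = 0x5cddd70a → big-endian bytes:
  [0]=0x5c  [1]=0xdd  [2]=0xd7  [3]=0x0a

5c dd d7 0a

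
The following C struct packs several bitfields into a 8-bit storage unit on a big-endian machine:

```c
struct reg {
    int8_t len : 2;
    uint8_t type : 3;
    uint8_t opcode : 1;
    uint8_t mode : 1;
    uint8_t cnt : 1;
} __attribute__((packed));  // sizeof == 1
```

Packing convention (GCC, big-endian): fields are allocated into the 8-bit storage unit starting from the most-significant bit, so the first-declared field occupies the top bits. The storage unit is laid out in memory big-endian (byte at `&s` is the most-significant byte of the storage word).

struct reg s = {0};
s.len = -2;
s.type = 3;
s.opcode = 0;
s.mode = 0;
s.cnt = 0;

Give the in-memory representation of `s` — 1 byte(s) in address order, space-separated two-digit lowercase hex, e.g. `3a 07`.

len:2 = -2 → 0x2 << 6 → word 0x80
type:3 = 3 → 0x3 << 3 → word 0x98
opcode:1 = 0 → 0x0 << 2 → word 0x98
mode:1 = 0 → 0x0 << 1 → word 0x98
cnt:1 = 0 → 0x0 << 0 → word 0x98
word = 0x98 → big-endian bytes:
  [0]=0x98

98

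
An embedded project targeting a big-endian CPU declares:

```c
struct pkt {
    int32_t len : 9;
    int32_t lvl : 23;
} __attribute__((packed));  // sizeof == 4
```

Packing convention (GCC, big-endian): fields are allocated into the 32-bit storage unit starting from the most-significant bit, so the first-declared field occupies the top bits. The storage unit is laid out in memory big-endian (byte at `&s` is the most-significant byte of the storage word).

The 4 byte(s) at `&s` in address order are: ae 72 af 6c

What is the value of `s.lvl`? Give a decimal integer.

[0]=0xae [1]=0x72 [2]=0xaf [3]=0x6c (big-endian) → word 0xae72af6c
len [23+:9] = (word>>23) & 0x1ff = 348
lvl [0+:23] = (word>>0) & 0x7fffff = 7516012  ←
lvl signed 23b, MSB=1: 7516012 - 8388608 = -872596

-872596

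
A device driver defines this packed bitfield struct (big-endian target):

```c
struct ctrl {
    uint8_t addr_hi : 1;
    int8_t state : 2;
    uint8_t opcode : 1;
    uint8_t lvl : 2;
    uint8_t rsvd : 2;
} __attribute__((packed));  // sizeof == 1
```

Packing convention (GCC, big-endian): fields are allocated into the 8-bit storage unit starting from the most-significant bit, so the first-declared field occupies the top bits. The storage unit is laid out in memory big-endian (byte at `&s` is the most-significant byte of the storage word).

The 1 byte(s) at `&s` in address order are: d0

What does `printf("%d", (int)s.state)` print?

-2

[0]=0xd0 (big-endian) → word 0xd0
addr_hi [7+:1] = (word>>7) & 0x1 = 1
state [5+:2] = (word>>5) & 0x3 = 2  ←
opcode [4+:1] = (word>>4) & 0x1 = 1
lvl [2+:2] = (word>>2) & 0x3 = 0
rsvd [0+:2] = (word>>0) & 0x3 = 0
state signed 2b, MSB=1: 2 - 4 = -2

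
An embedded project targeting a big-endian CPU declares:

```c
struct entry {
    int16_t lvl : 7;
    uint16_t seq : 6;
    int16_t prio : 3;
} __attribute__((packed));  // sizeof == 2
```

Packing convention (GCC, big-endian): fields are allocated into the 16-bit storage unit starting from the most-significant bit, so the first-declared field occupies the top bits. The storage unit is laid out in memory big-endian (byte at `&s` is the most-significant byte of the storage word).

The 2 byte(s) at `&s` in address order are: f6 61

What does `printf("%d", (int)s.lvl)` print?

-5

[0]=0xf6 [1]=0x61 (big-endian) → word 0xf661
lvl:7 @ bit 9 → (0xf661>>9)&0x7f = 0x7b  ←
seq:6 @ bit 3 → (0xf661>>3)&0x3f = 0xc
prio:3 @ bit 0 → (0xf661>>0)&0x7 = 0x1
lvl signed 7b, MSB=1: 123 - 128 = -5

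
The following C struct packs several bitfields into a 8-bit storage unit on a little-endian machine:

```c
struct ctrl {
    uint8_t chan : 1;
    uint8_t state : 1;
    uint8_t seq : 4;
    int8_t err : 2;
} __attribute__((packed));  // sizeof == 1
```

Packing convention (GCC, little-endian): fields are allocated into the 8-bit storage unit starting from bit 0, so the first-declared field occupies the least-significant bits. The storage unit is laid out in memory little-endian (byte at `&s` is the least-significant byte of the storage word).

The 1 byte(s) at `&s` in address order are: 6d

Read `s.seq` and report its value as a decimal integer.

[0]=0x6d (little-endian) → word 0x6d
chan:1 @ bit 0 → (0x6d>>0)&0x1 = 0x1
state:1 @ bit 1 → (0x6d>>1)&0x1 = 0x0
seq:4 @ bit 2 → (0x6d>>2)&0xf = 0xb  ←
err:2 @ bit 6 → (0x6d>>6)&0x3 = 0x1

11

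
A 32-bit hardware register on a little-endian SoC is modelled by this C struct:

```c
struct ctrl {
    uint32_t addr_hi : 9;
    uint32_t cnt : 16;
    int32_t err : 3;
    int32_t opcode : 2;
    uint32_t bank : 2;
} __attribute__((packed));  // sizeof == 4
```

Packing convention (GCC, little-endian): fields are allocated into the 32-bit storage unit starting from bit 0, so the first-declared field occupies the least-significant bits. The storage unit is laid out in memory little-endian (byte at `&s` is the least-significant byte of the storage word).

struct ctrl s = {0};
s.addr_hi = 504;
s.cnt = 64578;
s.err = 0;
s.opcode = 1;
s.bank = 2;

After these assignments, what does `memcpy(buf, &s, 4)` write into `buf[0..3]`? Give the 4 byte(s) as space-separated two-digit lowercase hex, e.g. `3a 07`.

addr_hi:9 = 504 → 0x1f8 << 0 → word 0x000001f8
cnt:16 = 64578 → 0xfc42 << 9 → word 0x01f885f8
err:3 = 0 → 0x0 << 25 → word 0x01f885f8
opcode:2 = 1 → 0x1 << 28 → word 0x11f885f8
bank:2 = 2 → 0x2 << 30 → word 0x91f885f8
word = 0x91f885f8 → little-endian bytes:
  [0]=0xf8  [1]=0x85  [2]=0xf8  [3]=0x91

f8 85 f8 91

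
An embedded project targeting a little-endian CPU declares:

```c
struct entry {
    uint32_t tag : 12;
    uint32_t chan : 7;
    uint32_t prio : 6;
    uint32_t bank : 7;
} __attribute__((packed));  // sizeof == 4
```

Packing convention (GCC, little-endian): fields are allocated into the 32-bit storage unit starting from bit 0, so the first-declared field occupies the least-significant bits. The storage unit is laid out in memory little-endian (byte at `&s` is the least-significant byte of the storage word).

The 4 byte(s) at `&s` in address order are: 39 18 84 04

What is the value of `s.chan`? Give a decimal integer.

65

[0]=0x39 [1]=0x18 [2]=0x84 [3]=0x04 (little-endian) → word 0x04841839
tag:12 @ bit 0 → (0x04841839>>0)&0xfff = 0x839
chan:7 @ bit 12 → (0x04841839>>12)&0x7f = 0x41  ←
prio:6 @ bit 19 → (0x04841839>>19)&0x3f = 0x10
bank:7 @ bit 25 → (0x04841839>>25)&0x7f = 0x2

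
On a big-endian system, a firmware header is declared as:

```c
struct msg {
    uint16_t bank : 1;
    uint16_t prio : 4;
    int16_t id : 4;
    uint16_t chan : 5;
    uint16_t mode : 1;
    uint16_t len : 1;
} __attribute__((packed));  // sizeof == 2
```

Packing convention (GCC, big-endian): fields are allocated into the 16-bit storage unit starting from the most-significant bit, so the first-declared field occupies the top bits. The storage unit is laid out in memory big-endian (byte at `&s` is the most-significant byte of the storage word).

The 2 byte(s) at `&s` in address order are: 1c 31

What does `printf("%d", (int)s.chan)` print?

[0]=0x1c [1]=0x31 (big-endian) → word 0x1c31
bank:1 @ bit 15 → (0x1c31>>15)&0x1 = 0x0
prio:4 @ bit 11 → (0x1c31>>11)&0xf = 0x3
id:4 @ bit 7 → (0x1c31>>7)&0xf = 0x8
chan:5 @ bit 2 → (0x1c31>>2)&0x1f = 0xc  ←
mode:1 @ bit 1 → (0x1c31>>1)&0x1 = 0x0
len:1 @ bit 0 → (0x1c31>>0)&0x1 = 0x1

12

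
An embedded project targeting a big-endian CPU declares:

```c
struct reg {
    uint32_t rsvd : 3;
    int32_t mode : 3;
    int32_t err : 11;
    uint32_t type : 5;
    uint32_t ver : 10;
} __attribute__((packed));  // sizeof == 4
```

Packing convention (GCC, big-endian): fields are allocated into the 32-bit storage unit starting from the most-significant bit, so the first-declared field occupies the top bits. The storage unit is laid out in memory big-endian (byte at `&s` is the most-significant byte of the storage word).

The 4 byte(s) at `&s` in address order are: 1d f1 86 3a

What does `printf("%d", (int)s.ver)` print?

[0]=0x1d [1]=0xf1 [2]=0x86 [3]=0x3a (big-endian) → word 0x1df1863a
rsvd:3 @ bit 29 → (0x1df1863a>>29)&0x7 = 0x0
mode:3 @ bit 26 → (0x1df1863a>>26)&0x7 = 0x7
err:11 @ bit 15 → (0x1df1863a>>15)&0x7ff = 0x3e3
type:5 @ bit 10 → (0x1df1863a>>10)&0x1f = 0x1
ver:10 @ bit 0 → (0x1df1863a>>0)&0x3ff = 0x23a  ←

570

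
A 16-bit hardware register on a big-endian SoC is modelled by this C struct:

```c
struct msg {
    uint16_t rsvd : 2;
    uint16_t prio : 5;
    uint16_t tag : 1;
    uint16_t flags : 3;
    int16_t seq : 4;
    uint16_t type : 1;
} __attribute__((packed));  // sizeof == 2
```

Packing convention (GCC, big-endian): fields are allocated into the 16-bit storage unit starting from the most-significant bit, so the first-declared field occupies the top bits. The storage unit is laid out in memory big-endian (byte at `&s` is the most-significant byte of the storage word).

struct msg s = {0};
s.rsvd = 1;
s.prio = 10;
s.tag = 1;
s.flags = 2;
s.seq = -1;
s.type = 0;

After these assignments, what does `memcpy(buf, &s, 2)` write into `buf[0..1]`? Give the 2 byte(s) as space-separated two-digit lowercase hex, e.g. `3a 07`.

55 5e

rsvd:2 = 1 → 0x1 << 14 → word 0x4000
prio:5 = 10 → 0xa << 9 → word 0x5400
tag:1 = 1 → 0x1 << 8 → word 0x5500
flags:3 = 2 → 0x2 << 5 → word 0x5540
seq:4 = -1 → 0xf << 1 → word 0x555e
type:1 = 0 → 0x0 << 0 → word 0x555e
word = 0x555e → big-endian bytes:
  [0]=0x55  [1]=0x5e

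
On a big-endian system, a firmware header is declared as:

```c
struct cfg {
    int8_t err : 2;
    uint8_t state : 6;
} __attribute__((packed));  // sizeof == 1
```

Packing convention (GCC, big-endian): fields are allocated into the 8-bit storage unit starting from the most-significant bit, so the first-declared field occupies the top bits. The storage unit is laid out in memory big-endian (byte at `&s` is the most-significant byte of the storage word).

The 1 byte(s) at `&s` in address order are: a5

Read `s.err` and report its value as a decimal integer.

-2

[0]=0xa5 (big-endian) → word 0xa5
err [6+:2] = (word>>6) & 0x3 = 2  ←
state [0+:6] = (word>>0) & 0x3f = 37
err signed 2b, MSB=1: 2 - 4 = -2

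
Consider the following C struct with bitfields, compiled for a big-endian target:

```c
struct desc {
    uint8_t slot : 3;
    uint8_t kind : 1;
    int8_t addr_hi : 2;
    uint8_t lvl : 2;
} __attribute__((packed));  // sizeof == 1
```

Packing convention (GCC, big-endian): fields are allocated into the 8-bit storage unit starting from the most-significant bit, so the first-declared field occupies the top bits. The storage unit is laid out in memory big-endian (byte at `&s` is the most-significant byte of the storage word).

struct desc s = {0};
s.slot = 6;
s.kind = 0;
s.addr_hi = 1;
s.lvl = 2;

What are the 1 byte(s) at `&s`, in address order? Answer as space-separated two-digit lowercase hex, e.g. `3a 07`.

c6

slot (3b) val=6 bits=0x6 at bit 5: 0xc0
kind (1b) val=0 bits=0x0 at bit 4: 0xc0
addr_hi (2b) val=1 bits=0x1 at bit 2: 0xc4
lvl (2b) val=2 bits=0x2 at bit 0: 0xc6
word = 0xc6 → big-endian bytes:
  [0]=0xc6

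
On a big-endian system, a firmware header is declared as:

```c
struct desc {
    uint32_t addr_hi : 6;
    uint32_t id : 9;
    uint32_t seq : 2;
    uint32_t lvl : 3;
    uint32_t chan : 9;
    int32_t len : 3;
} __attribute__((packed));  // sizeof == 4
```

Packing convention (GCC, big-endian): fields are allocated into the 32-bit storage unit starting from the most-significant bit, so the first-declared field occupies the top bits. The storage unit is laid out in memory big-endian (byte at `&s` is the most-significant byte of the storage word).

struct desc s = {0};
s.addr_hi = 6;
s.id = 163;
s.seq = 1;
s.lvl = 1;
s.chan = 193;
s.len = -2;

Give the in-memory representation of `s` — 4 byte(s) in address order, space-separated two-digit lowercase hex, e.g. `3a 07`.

19 46 96 0e

[26+:6] addr_hi=6 & 0x3f = 0x6; word=0x18000000
[17+:9] id=163 & 0x1ff = 0xa3; word=0x19460000
[15+:2] seq=1 & 0x3 = 0x1; word=0x19468000
[12+:3] lvl=1 & 0x7 = 0x1; word=0x19469000
[3+:9] chan=193 & 0x1ff = 0xc1; word=0x19469608
[0+:3] len=-2 & 0x7 = 0x6; word=0x1946960e
word = 0x1946960e → big-endian bytes:
  [0]=0x19  [1]=0x46  [2]=0x96  [3]=0x0e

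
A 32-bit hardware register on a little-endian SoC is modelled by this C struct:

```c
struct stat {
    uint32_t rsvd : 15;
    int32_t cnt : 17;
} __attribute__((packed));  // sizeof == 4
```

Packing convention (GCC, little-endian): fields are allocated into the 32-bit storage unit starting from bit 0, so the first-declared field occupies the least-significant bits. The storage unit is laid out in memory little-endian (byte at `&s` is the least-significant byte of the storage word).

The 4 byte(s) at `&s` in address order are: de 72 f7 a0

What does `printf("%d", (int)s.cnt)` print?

[0]=0xde [1]=0x72 [2]=0xf7 [3]=0xa0 (little-endian) → word 0xa0f772de
rsvd:15 @ bit 0 → (0xa0f772de>>0)&0x7fff = 0x72de
cnt:17 @ bit 15 → (0xa0f772de>>15)&0x1ffff = 0x141ee  ←
cnt signed 17b, MSB=1: 82414 - 131072 = -48658

-48658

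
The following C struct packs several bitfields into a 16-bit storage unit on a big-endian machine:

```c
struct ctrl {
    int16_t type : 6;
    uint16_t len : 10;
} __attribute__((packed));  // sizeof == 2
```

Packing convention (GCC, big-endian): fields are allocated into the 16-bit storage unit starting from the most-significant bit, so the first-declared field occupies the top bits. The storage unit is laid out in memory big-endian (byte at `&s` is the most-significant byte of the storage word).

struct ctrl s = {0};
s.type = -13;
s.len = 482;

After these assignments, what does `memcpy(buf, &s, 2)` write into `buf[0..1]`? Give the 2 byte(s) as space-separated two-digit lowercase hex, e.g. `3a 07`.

cd e2

[10+:6] type=-13 & 0x3f = 0x33; word=0xcc00
[0+:10] len=482 & 0x3ff = 0x1e2; word=0xcde2
word = 0xcde2 → big-endian bytes:
  [0]=0xcd  [1]=0xe2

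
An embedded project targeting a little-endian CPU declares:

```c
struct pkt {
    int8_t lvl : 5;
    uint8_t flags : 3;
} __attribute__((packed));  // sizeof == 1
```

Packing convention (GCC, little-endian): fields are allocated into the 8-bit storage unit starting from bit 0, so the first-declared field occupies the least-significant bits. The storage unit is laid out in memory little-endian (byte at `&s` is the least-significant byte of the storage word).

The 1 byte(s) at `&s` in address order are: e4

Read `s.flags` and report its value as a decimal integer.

7

[0]=0xe4 (little-endian) → word 0xe4
lvl [0+:5] = (word>>0) & 0x1f = 4
flags [5+:3] = (word>>5) & 0x7 = 7  ←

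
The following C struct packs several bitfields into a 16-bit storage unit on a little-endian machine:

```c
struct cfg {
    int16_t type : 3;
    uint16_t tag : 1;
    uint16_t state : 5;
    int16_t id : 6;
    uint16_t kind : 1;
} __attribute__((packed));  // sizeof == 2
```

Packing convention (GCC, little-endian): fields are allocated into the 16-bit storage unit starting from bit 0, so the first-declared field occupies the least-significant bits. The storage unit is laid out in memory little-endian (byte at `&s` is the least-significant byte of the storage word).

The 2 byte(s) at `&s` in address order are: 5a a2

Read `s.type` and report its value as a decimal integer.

2

[0]=0x5a [1]=0xa2 (little-endian) → word 0xa25a
type [0+:3] = (word>>0) & 0x7 = 2  ←
tag [3+:1] = (word>>3) & 0x1 = 1
state [4+:5] = (word>>4) & 0x1f = 5
id [9+:6] = (word>>9) & 0x3f = 17
kind [15+:1] = (word>>15) & 0x1 = 1
type signed 3b, MSB=0: value = 2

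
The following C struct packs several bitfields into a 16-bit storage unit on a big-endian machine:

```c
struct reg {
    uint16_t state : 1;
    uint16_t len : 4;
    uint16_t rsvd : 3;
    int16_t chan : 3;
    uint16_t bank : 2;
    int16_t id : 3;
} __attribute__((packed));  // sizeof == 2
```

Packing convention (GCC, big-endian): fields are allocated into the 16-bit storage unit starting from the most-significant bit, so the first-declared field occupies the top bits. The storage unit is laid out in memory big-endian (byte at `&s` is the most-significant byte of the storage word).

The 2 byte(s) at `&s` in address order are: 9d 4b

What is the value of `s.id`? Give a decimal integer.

3

[0]=0x9d [1]=0x4b (big-endian) → word 0x9d4b
state [15+:1] = (word>>15) & 0x1 = 1
len [11+:4] = (word>>11) & 0xf = 3
rsvd [8+:3] = (word>>8) & 0x7 = 5
chan [5+:3] = (word>>5) & 0x7 = 2
bank [3+:2] = (word>>3) & 0x3 = 1
id [0+:3] = (word>>0) & 0x7 = 3  ←
id signed 3b, MSB=0: value = 3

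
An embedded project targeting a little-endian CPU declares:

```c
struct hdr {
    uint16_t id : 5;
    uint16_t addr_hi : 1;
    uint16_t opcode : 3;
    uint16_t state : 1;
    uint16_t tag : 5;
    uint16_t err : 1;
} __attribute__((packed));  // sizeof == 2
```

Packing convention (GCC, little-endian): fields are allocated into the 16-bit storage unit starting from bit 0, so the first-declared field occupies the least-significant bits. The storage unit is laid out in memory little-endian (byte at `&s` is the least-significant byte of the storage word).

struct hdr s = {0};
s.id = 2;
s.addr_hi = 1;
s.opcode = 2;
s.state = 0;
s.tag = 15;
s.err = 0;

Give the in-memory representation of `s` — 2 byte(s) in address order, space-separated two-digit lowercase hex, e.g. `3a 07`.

a2 3c

id (5b) val=2 bits=0x2 at bit 0: 0x0002
addr_hi (1b) val=1 bits=0x1 at bit 5: 0x0022
opcode (3b) val=2 bits=0x2 at bit 6: 0x00a2
state (1b) val=0 bits=0x0 at bit 9: 0x00a2
tag (5b) val=15 bits=0xf at bit 10: 0x3ca2
err (1b) val=0 bits=0x0 at bit 15: 0x3ca2
word = 0x3ca2 → little-endian bytes:
  [0]=0xa2  [1]=0x3c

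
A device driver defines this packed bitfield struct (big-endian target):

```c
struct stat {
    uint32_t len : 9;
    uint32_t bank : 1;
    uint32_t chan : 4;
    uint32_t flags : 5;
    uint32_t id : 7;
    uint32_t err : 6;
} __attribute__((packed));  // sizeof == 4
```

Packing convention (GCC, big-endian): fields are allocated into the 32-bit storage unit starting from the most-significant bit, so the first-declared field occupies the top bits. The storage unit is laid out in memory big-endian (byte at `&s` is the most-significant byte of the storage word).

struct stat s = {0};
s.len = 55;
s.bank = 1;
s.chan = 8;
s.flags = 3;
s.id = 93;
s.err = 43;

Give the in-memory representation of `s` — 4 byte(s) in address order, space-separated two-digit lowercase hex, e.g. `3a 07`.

1b e0 77 6b

len (9b) val=55 bits=0x37 at bit 23: 0x1b800000
bank (1b) val=1 bits=0x1 at bit 22: 0x1bc00000
chan (4b) val=8 bits=0x8 at bit 18: 0x1be00000
flags (5b) val=3 bits=0x3 at bit 13: 0x1be06000
id (7b) val=93 bits=0x5d at bit 6: 0x1be07740
err (6b) val=43 bits=0x2b at bit 0: 0x1be0776b
word = 0x1be0776b → big-endian bytes:
  [0]=0x1b  [1]=0xe0  [2]=0x77  [3]=0x6b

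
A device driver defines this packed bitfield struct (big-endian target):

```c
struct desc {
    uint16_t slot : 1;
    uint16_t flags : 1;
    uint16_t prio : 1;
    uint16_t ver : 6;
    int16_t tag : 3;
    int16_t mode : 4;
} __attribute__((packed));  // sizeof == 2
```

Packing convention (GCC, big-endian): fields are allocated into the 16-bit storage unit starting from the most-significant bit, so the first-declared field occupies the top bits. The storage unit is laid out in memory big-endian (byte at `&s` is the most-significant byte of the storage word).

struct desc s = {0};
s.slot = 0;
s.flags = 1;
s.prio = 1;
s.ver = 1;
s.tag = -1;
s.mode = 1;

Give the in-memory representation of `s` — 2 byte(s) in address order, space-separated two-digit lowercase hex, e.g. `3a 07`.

60 f1

slot (1b) val=0 bits=0x0 at bit 15: 0x0000
flags (1b) val=1 bits=0x1 at bit 14: 0x4000
prio (1b) val=1 bits=0x1 at bit 13: 0x6000
ver (6b) val=1 bits=0x1 at bit 7: 0x6080
tag (3b) val=-1 bits=0x7 at bit 4: 0x60f0
mode (4b) val=1 bits=0x1 at bit 0: 0x60f1
word = 0x60f1 → big-endian bytes:
  [0]=0x60  [1]=0xf1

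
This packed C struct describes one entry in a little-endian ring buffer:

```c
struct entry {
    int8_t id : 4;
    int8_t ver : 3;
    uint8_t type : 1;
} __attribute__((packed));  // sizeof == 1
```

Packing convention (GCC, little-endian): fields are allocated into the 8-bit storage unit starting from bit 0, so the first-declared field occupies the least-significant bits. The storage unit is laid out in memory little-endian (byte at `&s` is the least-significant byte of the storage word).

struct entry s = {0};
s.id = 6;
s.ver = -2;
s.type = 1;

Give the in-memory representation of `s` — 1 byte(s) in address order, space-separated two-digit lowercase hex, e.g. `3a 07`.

[0+:4] id=6 & 0xf = 0x6; word=0x06
[4+:3] ver=-2 & 0x7 = 0x6; word=0x66
[7+:1] type=1 & 0x1 = 0x1; word=0xe6
word = 0xe6 → little-endian bytes:
  [0]=0xe6

e6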